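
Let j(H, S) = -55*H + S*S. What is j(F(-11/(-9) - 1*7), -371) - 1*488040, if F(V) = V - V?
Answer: -350399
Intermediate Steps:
F(V) = 0
j(H, S) = S² - 55*H (j(H, S) = -55*H + S² = S² - 55*H)
j(F(-11/(-9) - 1*7), -371) - 1*488040 = ((-371)² - 55*0) - 1*488040 = (137641 + 0) - 488040 = 137641 - 488040 = -350399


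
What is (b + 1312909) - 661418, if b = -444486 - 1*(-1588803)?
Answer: 1795808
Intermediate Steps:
b = 1144317 (b = -444486 + 1588803 = 1144317)
(b + 1312909) - 661418 = (1144317 + 1312909) - 661418 = 2457226 - 661418 = 1795808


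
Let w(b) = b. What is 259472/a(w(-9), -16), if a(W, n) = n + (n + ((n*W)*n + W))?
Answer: -259472/2345 ≈ -110.65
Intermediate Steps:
a(W, n) = W + 2*n + W*n**2 (a(W, n) = n + (n + ((W*n)*n + W)) = n + (n + (W*n**2 + W)) = n + (n + (W + W*n**2)) = n + (W + n + W*n**2) = W + 2*n + W*n**2)
259472/a(w(-9), -16) = 259472/(-9 + 2*(-16) - 9*(-16)**2) = 259472/(-9 - 32 - 9*256) = 259472/(-9 - 32 - 2304) = 259472/(-2345) = 259472*(-1/2345) = -259472/2345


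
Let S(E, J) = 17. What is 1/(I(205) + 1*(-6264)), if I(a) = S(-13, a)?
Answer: -1/6247 ≈ -0.00016008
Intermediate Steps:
I(a) = 17
1/(I(205) + 1*(-6264)) = 1/(17 + 1*(-6264)) = 1/(17 - 6264) = 1/(-6247) = -1/6247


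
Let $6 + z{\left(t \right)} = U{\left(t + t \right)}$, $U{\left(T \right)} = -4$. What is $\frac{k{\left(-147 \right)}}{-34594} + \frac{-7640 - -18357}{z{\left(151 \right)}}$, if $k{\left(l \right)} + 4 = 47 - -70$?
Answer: $- \frac{92686257}{86485} \approx -1071.7$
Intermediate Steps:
$k{\left(l \right)} = 113$ ($k{\left(l \right)} = -4 + \left(47 - -70\right) = -4 + \left(47 + 70\right) = -4 + 117 = 113$)
$z{\left(t \right)} = -10$ ($z{\left(t \right)} = -6 - 4 = -10$)
$\frac{k{\left(-147 \right)}}{-34594} + \frac{-7640 - -18357}{z{\left(151 \right)}} = \frac{113}{-34594} + \frac{-7640 - -18357}{-10} = 113 \left(- \frac{1}{34594}\right) + \left(-7640 + 18357\right) \left(- \frac{1}{10}\right) = - \frac{113}{34594} + 10717 \left(- \frac{1}{10}\right) = - \frac{113}{34594} - \frac{10717}{10} = - \frac{92686257}{86485}$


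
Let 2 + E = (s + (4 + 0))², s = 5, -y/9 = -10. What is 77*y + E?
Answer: 7009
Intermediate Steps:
y = 90 (y = -9*(-10) = 90)
E = 79 (E = -2 + (5 + (4 + 0))² = -2 + (5 + 4)² = -2 + 9² = -2 + 81 = 79)
77*y + E = 77*90 + 79 = 6930 + 79 = 7009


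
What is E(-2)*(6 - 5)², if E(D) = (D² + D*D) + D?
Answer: 6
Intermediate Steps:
E(D) = D + 2*D² (E(D) = (D² + D²) + D = 2*D² + D = D + 2*D²)
E(-2)*(6 - 5)² = (-2*(1 + 2*(-2)))*(6 - 5)² = -2*(1 - 4)*1² = -2*(-3)*1 = 6*1 = 6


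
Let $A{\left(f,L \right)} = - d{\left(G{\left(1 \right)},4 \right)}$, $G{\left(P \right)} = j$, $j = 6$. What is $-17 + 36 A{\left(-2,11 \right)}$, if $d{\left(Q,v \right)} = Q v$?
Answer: $-881$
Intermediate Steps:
$G{\left(P \right)} = 6$
$A{\left(f,L \right)} = -24$ ($A{\left(f,L \right)} = - 6 \cdot 4 = \left(-1\right) 24 = -24$)
$-17 + 36 A{\left(-2,11 \right)} = -17 + 36 \left(-24\right) = -17 - 864 = -881$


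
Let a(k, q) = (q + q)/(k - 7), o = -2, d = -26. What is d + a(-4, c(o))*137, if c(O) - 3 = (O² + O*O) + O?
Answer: -2752/11 ≈ -250.18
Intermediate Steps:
c(O) = 3 + O + 2*O² (c(O) = 3 + ((O² + O*O) + O) = 3 + ((O² + O²) + O) = 3 + (2*O² + O) = 3 + (O + 2*O²) = 3 + O + 2*O²)
a(k, q) = 2*q/(-7 + k) (a(k, q) = (2*q)/(-7 + k) = 2*q/(-7 + k))
d + a(-4, c(o))*137 = -26 + (2*(3 - 2 + 2*(-2)²)/(-7 - 4))*137 = -26 + (2*(3 - 2 + 2*4)/(-11))*137 = -26 + (2*(3 - 2 + 8)*(-1/11))*137 = -26 + (2*9*(-1/11))*137 = -26 - 18/11*137 = -26 - 2466/11 = -2752/11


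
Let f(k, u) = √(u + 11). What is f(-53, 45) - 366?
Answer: -366 + 2*√14 ≈ -358.52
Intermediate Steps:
f(k, u) = √(11 + u)
f(-53, 45) - 366 = √(11 + 45) - 366 = √56 - 366 = 2*√14 - 366 = -366 + 2*√14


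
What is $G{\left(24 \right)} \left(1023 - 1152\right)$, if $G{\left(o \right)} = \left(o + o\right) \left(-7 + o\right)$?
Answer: $-105264$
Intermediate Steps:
$G{\left(o \right)} = 2 o \left(-7 + o\right)$
$G{\left(24 \right)} \left(1023 - 1152\right) = 2 \cdot 24 \left(-7 + 24\right) \left(1023 - 1152\right) = 2 \cdot 24 \cdot 17 \left(-129\right) = 816 \left(-129\right) = -105264$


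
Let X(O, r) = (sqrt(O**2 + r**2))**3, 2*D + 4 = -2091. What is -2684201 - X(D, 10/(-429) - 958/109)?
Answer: -2684201 - 9597682308179761*sqrt(9597682308179761)/817977499272648 ≈ -1.1522e+9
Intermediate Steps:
D = -2095/2 (D = -2 + (1/2)*(-2091) = -2 - 2091/2 = -2095/2 ≈ -1047.5)
X(O, r) = (O**2 + r**2)**(3/2)
-2684201 - X(D, 10/(-429) - 958/109) = -2684201 - ((-2095/2)**2 + (10/(-429) - 958/109)**2)**(3/2) = -2684201 - (4389025/4 + (10*(-1/429) - 958*1/109)**2)**(3/2) = -2684201 - (4389025/4 + (-10/429 - 958/109)**2)**(3/2) = -2684201 - (4389025/4 + (-412072/46761)**2)**(3/2) = -2684201 - (4389025/4 + 169803333184/2186591121)**(3/2) = -2684201 - (9597682308179761/8746364484)**(3/2) = -2684201 - 9597682308179761*sqrt(9597682308179761)/817977499272648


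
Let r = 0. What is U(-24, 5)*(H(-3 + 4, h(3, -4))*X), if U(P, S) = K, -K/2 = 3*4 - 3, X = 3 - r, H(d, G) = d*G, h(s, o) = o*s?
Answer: 648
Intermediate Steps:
H(d, G) = G*d
X = 3 (X = 3 - 1*0 = 3 + 0 = 3)
K = -18 (K = -2*(3*4 - 3) = -2*(12 - 3) = -2*9 = -18)
U(P, S) = -18
U(-24, 5)*(H(-3 + 4, h(3, -4))*X) = -18*(-4*3)*(-3 + 4)*3 = -18*(-12*1)*3 = -(-216)*3 = -18*(-36) = 648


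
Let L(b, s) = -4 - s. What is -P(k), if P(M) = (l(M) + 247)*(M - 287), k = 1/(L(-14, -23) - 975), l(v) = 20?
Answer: 73257591/956 ≈ 76629.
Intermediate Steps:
k = -1/956 (k = 1/((-4 - 1*(-23)) - 975) = 1/((-4 + 23) - 975) = 1/(19 - 975) = 1/(-956) = -1/956 ≈ -0.0010460)
P(M) = -76629 + 267*M (P(M) = (20 + 247)*(M - 287) = 267*(-287 + M) = -76629 + 267*M)
-P(k) = -(-76629 + 267*(-1/956)) = -(-76629 - 267/956) = -1*(-73257591/956) = 73257591/956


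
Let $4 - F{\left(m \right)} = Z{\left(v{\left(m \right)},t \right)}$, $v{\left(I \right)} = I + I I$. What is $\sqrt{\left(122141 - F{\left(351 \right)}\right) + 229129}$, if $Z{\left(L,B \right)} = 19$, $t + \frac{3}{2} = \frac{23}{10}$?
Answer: $\sqrt{351285} \approx 592.69$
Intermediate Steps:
$v{\left(I \right)} = I + I^{2}$
$t = \frac{4}{5}$ ($t = - \frac{3}{2} + \frac{23}{10} = \frac{4}{5} \approx 0.8$)
$F{\left(m \right)} = -15$ ($F{\left(m \right)} = 4 - 19 = -15$)
$\sqrt{\left(122141 - F{\left(351 \right)}\right) + 229129} = \sqrt{\left(122141 - -15\right) + 229129} = \sqrt{\left(122141 + 15\right) + 229129} = \sqrt{122156 + 229129} = \sqrt{351285}$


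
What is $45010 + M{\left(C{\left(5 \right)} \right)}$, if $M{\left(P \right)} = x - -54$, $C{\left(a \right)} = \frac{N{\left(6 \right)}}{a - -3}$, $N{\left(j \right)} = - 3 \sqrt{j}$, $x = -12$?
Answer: $45052$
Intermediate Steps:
$C{\left(a \right)} = - \frac{3 \sqrt{6}}{3 + a}$ ($C{\left(a \right)} = \frac{\left(-3\right) \sqrt{6}}{a - -3} = \frac{\left(-3\right) \sqrt{6}}{a + 3} = \frac{\left(-3\right) \sqrt{6}}{3 + a} = - \frac{3 \sqrt{6}}{3 + a}$)
$M{\left(P \right)} = 42$ ($M{\left(P \right)} = -12 - -54 = -12 + 54 = 42$)
$45010 + M{\left(C{\left(5 \right)} \right)} = 45010 + 42 = 45052$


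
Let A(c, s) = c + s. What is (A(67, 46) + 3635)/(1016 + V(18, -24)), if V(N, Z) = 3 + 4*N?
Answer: 3748/1091 ≈ 3.4354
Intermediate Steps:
(A(67, 46) + 3635)/(1016 + V(18, -24)) = ((67 + 46) + 3635)/(1016 + (3 + 4*18)) = (113 + 3635)/(1016 + (3 + 72)) = 3748/(1016 + 75) = 3748/1091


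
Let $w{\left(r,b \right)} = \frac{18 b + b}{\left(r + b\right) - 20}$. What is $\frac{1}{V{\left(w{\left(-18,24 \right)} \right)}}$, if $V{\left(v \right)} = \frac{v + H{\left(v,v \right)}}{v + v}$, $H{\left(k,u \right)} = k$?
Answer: $1$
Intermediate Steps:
$w{\left(r,b \right)} = \frac{19 b}{-20 + b + r}$ ($w{\left(r,b \right)} = \frac{19 b}{\left(b + r\right) - 20} = \frac{19 b}{-20 + b + r}$)
$V{\left(v \right)} = 1$ ($V{\left(v \right)} = \frac{v + v}{v + v} = \frac{2 v}{2 v} = 2 v \frac{1}{2 v} = 1$)
$\frac{1}{V{\left(w{\left(-18,24 \right)} \right)}} = 1^{-1} = 1$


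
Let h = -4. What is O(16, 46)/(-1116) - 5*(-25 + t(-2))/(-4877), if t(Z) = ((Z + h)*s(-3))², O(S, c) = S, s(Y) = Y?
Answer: 397597/1360683 ≈ 0.29220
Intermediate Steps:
t(Z) = (12 - 3*Z)² (t(Z) = ((Z - 4)*(-3))² = ((-4 + Z)*(-3))² = (12 - 3*Z)²)
O(16, 46)/(-1116) - 5*(-25 + t(-2))/(-4877) = 16/(-1116) - 5*(-25 + 9*(-4 - 2)²)/(-4877) = 16*(-1/1116) - 5*(-25 + 9*(-6)²)*(-1/4877) = -4/279 - 5*(-25 + 9*36)*(-1/4877) = -4/279 - 5*(-25 + 324)*(-1/4877) = -4/279 - 5*299*(-1/4877) = -4/279 - 1495*(-1/4877) = -4/279 + 1495/4877 = 397597/1360683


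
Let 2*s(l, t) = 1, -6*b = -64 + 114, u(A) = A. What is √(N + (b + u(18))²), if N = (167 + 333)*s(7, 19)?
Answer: √3091/3 ≈ 18.532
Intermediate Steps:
b = -25/3 (b = -(-64 + 114)/6 = -⅙*50 = -25/3 ≈ -8.3333)
s(l, t) = ½ (s(l, t) = (½)*1 = ½)
N = 250 (N = (167 + 333)*(½) = 500*(½) = 250)
√(N + (b + u(18))²) = √(250 + (-25/3 + 18)²) = √(250 + (29/3)²) = √(250 + 841/9) = √(3091/9) = √3091/3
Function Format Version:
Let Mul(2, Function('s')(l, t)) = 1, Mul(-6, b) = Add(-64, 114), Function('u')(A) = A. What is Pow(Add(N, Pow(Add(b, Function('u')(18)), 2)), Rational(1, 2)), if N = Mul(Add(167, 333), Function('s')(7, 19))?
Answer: Mul(Rational(1, 3), Pow(3091, Rational(1, 2))) ≈ 18.532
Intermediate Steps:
b = Rational(-25, 3) (b = Mul(Rational(-1, 6), Add(-64, 114)) = Mul(Rational(-1, 6), 50) = Rational(-25, 3) ≈ -8.3333)
Function('s')(l, t) = Rational(1, 2) (Function('s')(l, t) = Mul(Rational(1, 2), 1) = Rational(1, 2))
N = 250 (N = Mul(Add(167, 333), Rational(1, 2)) = Mul(500, Rational(1, 2)) = 250)
Pow(Add(N, Pow(Add(b, Function('u')(18)), 2)), Rational(1, 2)) = Pow(Add(250, Pow(Add(Rational(-25, 3), 18), 2)), Rational(1, 2)) = Pow(Add(250, Pow(Rational(29, 3), 2)), Rational(1, 2)) = Pow(Add(250, Rational(841, 9)), Rational(1, 2)) = Pow(Rational(3091, 9), Rational(1, 2)) = Mul(Rational(1, 3), Pow(3091, Rational(1, 2)))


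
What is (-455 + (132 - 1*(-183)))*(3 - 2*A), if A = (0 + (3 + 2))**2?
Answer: 6580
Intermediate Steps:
A = 25 (A = (0 + 5)**2 = 5**2 = 25)
(-455 + (132 - 1*(-183)))*(3 - 2*A) = (-455 + (132 - 1*(-183)))*(3 - 2*25) = (-455 + (132 + 183))*(3 - 50) = (-455 + 315)*(-47) = -140*(-47) = 6580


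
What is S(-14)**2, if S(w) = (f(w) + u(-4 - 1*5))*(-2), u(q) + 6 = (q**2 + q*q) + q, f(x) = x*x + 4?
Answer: 481636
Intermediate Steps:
f(x) = 4 + x**2 (f(x) = x**2 + 4 = 4 + x**2)
u(q) = -6 + q + 2*q**2 (u(q) = -6 + ((q**2 + q*q) + q) = -6 + ((q**2 + q**2) + q) = -6 + (2*q**2 + q) = -6 + (q + 2*q**2) = -6 + q + 2*q**2)
S(w) = -302 - 2*w**2 (S(w) = ((4 + w**2) + (-6 + (-4 - 1*5) + 2*(-4 - 1*5)**2))*(-2) = ((4 + w**2) + (-6 + (-4 - 5) + 2*(-4 - 5)**2))*(-2) = ((4 + w**2) + (-6 - 9 + 2*(-9)**2))*(-2) = ((4 + w**2) + (-6 - 9 + 2*81))*(-2) = ((4 + w**2) + (-6 - 9 + 162))*(-2) = ((4 + w**2) + 147)*(-2) = (151 + w**2)*(-2) = -302 - 2*w**2)
S(-14)**2 = (-302 - 2*(-14)**2)**2 = (-302 - 2*196)**2 = (-302 - 392)**2 = (-694)**2 = 481636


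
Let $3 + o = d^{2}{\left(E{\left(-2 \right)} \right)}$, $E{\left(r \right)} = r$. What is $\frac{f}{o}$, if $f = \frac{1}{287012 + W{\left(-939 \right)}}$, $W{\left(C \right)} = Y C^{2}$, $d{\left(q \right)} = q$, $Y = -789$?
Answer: $- \frac{1}{695390857} \approx -1.438 \cdot 10^{-9}$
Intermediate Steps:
$W{\left(C \right)} = - 789 C^{2}$
$o = 1$ ($o = -3 + \left(-2\right)^{2} = -3 + 4 = 1$)
$f = - \frac{1}{695390857}$ ($f = \frac{1}{287012 - 789 \left(-939\right)^{2}} = \frac{1}{287012 - 695677869} = \frac{1}{-695390857} = - \frac{1}{695390857} \approx -1.438 \cdot 10^{-9}$)
$\frac{f}{o} = - \frac{1}{695390857 \cdot 1} = \left(- \frac{1}{695390857}\right) 1 = - \frac{1}{695390857}$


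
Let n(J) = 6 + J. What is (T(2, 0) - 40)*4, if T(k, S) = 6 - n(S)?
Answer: -160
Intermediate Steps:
T(k, S) = -S (T(k, S) = 6 - (6 + S) = 6 + (-6 - S) = -S)
(T(2, 0) - 40)*4 = (-1*0 - 40)*4 = (0 - 40)*4 = -40*4 = -160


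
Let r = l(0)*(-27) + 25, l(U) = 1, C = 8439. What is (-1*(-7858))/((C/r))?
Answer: -15716/8439 ≈ -1.8623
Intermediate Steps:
r = -2 (r = 1*(-27) + 25 = -27 + 25 = -2)
(-1*(-7858))/((C/r)) = (-1*(-7858))/((8439/(-2))) = 7858/((8439*(-½))) = 7858/(-8439/2) = 7858*(-2/8439) = -15716/8439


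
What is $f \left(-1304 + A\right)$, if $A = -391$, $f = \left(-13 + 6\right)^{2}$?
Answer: $-83055$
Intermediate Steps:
$f = 49$ ($f = \left(-7\right)^{2} = 49$)
$f \left(-1304 + A\right) = 49 \left(-1304 - 391\right) = 49 \left(-1695\right) = -83055$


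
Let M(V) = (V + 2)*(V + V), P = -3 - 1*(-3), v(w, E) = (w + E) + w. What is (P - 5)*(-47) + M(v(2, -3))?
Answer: 241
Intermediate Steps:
v(w, E) = E + 2*w (v(w, E) = (E + w) + w = E + 2*w)
P = 0 (P = -3 + 3 = 0)
M(V) = 2*V*(2 + V) (M(V) = (2 + V)*(2*V) = 2*V*(2 + V))
(P - 5)*(-47) + M(v(2, -3)) = (0 - 5)*(-47) + 2*(-3 + 2*2)*(2 + (-3 + 2*2)) = -5*(-47) + 2*(-3 + 4)*(2 + (-3 + 4)) = 235 + 2*1*(2 + 1) = 235 + 2*1*3 = 235 + 6 = 241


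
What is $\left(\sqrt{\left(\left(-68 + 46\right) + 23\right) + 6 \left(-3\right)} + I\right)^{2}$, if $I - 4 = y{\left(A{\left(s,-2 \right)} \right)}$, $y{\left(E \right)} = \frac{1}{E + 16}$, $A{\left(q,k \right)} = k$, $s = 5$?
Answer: $- \frac{83}{196} + \frac{57 i \sqrt{17}}{7} \approx -0.42347 + 33.574 i$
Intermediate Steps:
$y{\left(E \right)} = \frac{1}{16 + E}$
$I = \frac{57}{14}$ ($I = 4 + \frac{1}{16 - 2} = 4 + \frac{1}{14} = \frac{57}{14} \approx 4.0714$)
$\left(\sqrt{\left(\left(-68 + 46\right) + 23\right) + 6 \left(-3\right)} + I\right)^{2} = \left(\sqrt{\left(\left(-68 + 46\right) + 23\right) + 6 \left(-3\right)} + \frac{57}{14}\right)^{2} = \left(\sqrt{\left(-22 + 23\right) - 18} + \frac{57}{14}\right)^{2} = \left(\sqrt{1 - 18} + \frac{57}{14}\right)^{2} = \left(\sqrt{-17} + \frac{57}{14}\right)^{2} = \left(i \sqrt{17} + \frac{57}{14}\right)^{2} = \left(\frac{57}{14} + i \sqrt{17}\right)^{2}$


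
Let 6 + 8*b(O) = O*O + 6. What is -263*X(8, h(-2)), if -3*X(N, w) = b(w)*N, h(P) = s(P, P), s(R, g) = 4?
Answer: 4208/3 ≈ 1402.7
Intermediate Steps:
h(P) = 4
b(O) = O²/8 (b(O) = -¾ + (O*O + 6)/8 = -¾ + (O² + 6)/8 = -¾ + (6 + O²)/8 = -¾ + (¾ + O²/8) = O²/8)
X(N, w) = -N*w²/24 (X(N, w) = -w²/8*N/3 = -N*w²/24)
-263*X(8, h(-2)) = -(-263)*8*4²/24 = -(-263)*8*16/24 = -263*(-16/3) = 4208/3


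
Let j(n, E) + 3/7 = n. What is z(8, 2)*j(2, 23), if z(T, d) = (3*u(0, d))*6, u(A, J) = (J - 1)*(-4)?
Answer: -792/7 ≈ -113.14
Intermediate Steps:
u(A, J) = 4 - 4*J (u(A, J) = (-1 + J)*(-4) = 4 - 4*J)
j(n, E) = -3/7 + n
z(T, d) = 72 - 72*d (z(T, d) = (3*(4 - 4*d))*6 = (12 - 12*d)*6 = 72 - 72*d)
z(8, 2)*j(2, 23) = (72 - 72*2)*(-3/7 + 2) = (72 - 144)*(11/7) = -72*11/7 = -792/7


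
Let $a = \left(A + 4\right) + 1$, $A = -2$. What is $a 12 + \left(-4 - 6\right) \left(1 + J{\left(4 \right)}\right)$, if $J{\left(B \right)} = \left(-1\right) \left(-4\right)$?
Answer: $-14$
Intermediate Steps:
$J{\left(B \right)} = 4$
$a = 3$ ($a = \left(-2 + 4\right) + 1 = 2 + 1 = 3$)
$a 12 + \left(-4 - 6\right) \left(1 + J{\left(4 \right)}\right) = 3 \cdot 12 + \left(-4 - 6\right) \left(1 + 4\right) = 36 - 50 = -14$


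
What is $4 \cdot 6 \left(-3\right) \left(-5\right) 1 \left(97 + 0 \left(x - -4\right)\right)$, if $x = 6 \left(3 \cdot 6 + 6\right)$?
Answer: $34920$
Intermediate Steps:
$x = 144$ ($x = 6 \left(18 + 6\right) = 6 \cdot 24 = 144$)
$4 \cdot 6 \left(-3\right) \left(-5\right) 1 \left(97 + 0 \left(x - -4\right)\right) = 4 \cdot 6 \left(-3\right) \left(-5\right) 1 \left(97 + 0 \left(144 - -4\right)\right) = 24 \left(-3\right) \left(-5\right) 1 \left(97 + 0 \left(144 + 4\right)\right) = \left(-72\right) \left(-5\right) 1 \left(97 + 0 \cdot 148\right) = 360 \cdot 1 \left(97 + 0\right) = 360 \cdot 97 = 34920$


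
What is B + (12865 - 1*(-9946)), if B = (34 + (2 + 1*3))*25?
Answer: 23786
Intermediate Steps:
B = 975 (B = (34 + (2 + 3))*25 = (34 + 5)*25 = 39*25 = 975)
B + (12865 - 1*(-9946)) = 975 + (12865 - 1*(-9946)) = 975 + (12865 + 9946) = 975 + 22811 = 23786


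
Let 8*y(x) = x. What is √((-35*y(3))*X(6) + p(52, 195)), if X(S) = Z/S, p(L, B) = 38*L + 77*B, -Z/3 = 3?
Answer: √272171/4 ≈ 130.43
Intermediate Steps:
Z = -9 (Z = -3*3 = -9)
X(S) = -9/S
y(x) = x/8
√((-35*y(3))*X(6) + p(52, 195)) = √((-35*3/8)*(-9/6) + (38*52 + 77*195)) = √((-35*3/8)*(-9*⅙) + (1976 + 15015)) = √(-105/8*(-3/2) + 16991) = √(315/16 + 16991) = √(272171/16) = √272171/4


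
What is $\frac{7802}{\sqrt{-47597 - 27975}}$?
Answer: $- \frac{3901 i \sqrt{18893}}{18893} \approx - 28.381 i$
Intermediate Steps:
$\frac{7802}{\sqrt{-47597 - 27975}} = \frac{7802}{\sqrt{-75572}} = \frac{7802}{2 i \sqrt{18893}} = 7802 \left(- \frac{i \sqrt{18893}}{37786}\right) = - \frac{3901 i \sqrt{18893}}{18893}$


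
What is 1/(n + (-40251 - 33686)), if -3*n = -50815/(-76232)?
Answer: -228696/16909146967 ≈ -1.3525e-5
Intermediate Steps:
n = -50815/228696 (n = -(-50815)/(3*(-76232)) = -(-50815)*(-1)/(3*76232) = -1/3*50815/76232 = -50815/228696 ≈ -0.22219)
1/(n + (-40251 - 33686)) = 1/(-50815/228696 + (-40251 - 33686)) = 1/(-50815/228696 - 73937) = 1/(-16909146967/228696) = -228696/16909146967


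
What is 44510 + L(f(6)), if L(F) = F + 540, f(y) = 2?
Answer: 45052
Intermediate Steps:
L(F) = 540 + F
44510 + L(f(6)) = 44510 + (540 + 2) = 44510 + 542 = 45052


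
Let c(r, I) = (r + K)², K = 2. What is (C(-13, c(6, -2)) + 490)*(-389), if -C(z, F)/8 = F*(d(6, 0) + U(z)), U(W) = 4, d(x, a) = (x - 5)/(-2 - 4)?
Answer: 1718602/3 ≈ 5.7287e+5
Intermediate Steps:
d(x, a) = ⅚ - x/6 (d(x, a) = (-5 + x)/(-6) = (-5 + x)*(-⅙) = ⅚ - x/6)
c(r, I) = (2 + r)² (c(r, I) = (r + 2)² = (2 + r)²)
C(z, F) = -92*F/3 (C(z, F) = -8*F*((⅚ - ⅙*6) + 4) = -8*F*((⅚ - 1) + 4) = -8*F*(-⅙ + 4) = -8*F*23/6 = -92*F/3)
(C(-13, c(6, -2)) + 490)*(-389) = (-92*(2 + 6)²/3 + 490)*(-389) = (-92/3*8² + 490)*(-389) = (-92/3*64 + 490)*(-389) = (-5888/3 + 490)*(-389) = -4418/3*(-389) = 1718602/3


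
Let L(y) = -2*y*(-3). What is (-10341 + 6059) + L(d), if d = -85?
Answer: -4792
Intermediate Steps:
L(y) = 6*y
(-10341 + 6059) + L(d) = (-10341 + 6059) + 6*(-85) = -4282 - 510 = -4792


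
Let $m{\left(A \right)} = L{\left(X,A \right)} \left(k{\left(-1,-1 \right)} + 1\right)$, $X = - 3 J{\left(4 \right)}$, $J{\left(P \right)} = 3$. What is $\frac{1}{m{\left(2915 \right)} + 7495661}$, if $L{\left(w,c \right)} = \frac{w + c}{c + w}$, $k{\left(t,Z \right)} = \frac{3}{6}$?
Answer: $\frac{2}{14991325} \approx 1.3341 \cdot 10^{-7}$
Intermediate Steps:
$k{\left(t,Z \right)} = \frac{1}{2}$ ($k{\left(t,Z \right)} = 3 \cdot \frac{1}{6} = \frac{1}{2}$)
$X = -9$ ($X = \left(-3\right) 3 = -9$)
$L{\left(w,c \right)} = 1$ ($L{\left(w,c \right)} = \frac{c + w}{c + w} = 1$)
$m{\left(A \right)} = \frac{3}{2}$ ($m{\left(A \right)} = 1 \left(\frac{1}{2} + 1\right) = 1 \cdot \frac{3}{2} = \frac{3}{2}$)
$\frac{1}{m{\left(2915 \right)} + 7495661} = \frac{1}{\frac{3}{2} + 7495661} = \frac{1}{\frac{14991325}{2}} = \frac{2}{14991325}$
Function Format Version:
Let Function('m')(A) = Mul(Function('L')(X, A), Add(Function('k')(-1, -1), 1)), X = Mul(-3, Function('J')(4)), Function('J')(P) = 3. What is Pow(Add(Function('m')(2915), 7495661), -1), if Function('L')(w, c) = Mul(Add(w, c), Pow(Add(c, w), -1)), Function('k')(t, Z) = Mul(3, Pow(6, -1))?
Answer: Rational(2, 14991325) ≈ 1.3341e-7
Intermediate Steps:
Function('k')(t, Z) = Rational(1, 2) (Function('k')(t, Z) = Mul(3, Rational(1, 6)) = Rational(1, 2))
X = -9 (X = Mul(-3, 3) = -9)
Function('L')(w, c) = 1 (Function('L')(w, c) = Mul(Add(c, w), Pow(Add(c, w), -1)) = 1)
Function('m')(A) = Rational(3, 2) (Function('m')(A) = Mul(1, Add(Rational(1, 2), 1)) = Mul(1, Rational(3, 2)) = Rational(3, 2))
Pow(Add(Function('m')(2915), 7495661), -1) = Pow(Add(Rational(3, 2), 7495661), -1) = Pow(Rational(14991325, 2), -1) = Rational(2, 14991325)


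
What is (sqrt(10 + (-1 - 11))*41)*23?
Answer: 943*I*sqrt(2) ≈ 1333.6*I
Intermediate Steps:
(sqrt(10 + (-1 - 11))*41)*23 = (sqrt(10 - 12)*41)*23 = (sqrt(-2)*41)*23 = ((I*sqrt(2))*41)*23 = (41*I*sqrt(2))*23 = 943*I*sqrt(2)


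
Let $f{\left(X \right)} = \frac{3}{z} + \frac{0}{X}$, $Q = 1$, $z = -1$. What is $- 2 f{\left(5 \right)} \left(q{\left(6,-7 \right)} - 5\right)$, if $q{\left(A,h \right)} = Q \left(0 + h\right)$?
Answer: $-72$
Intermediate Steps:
$f{\left(X \right)} = -3$ ($f{\left(X \right)} = \frac{3}{-1} + \frac{0}{X} = 3 \left(-1\right) + 0 = -3 + 0 = -3$)
$q{\left(A,h \right)} = h$ ($q{\left(A,h \right)} = 1 \left(0 + h\right) = 1 h = h$)
$- 2 f{\left(5 \right)} \left(q{\left(6,-7 \right)} - 5\right) = \left(-2\right) \left(-3\right) \left(-7 - 5\right) = 6 \left(-12\right) = -72$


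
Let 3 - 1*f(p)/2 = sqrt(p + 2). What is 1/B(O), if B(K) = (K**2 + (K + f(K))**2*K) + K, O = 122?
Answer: 17003/31304730666 + 512*sqrt(31)/15652365333 ≈ 7.2527e-7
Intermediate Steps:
f(p) = 6 - 2*sqrt(2 + p) (f(p) = 6 - 2*sqrt(p + 2) = 6 - 2*sqrt(2 + p))
B(K) = K + K**2 + K*(6 + K - 2*sqrt(2 + K))**2 (B(K) = (K**2 + (K + (6 - 2*sqrt(2 + K)))**2*K) + K = (K**2 + (6 + K - 2*sqrt(2 + K))**2*K) + K = (K**2 + K*(6 + K - 2*sqrt(2 + K))**2) + K = K + K**2 + K*(6 + K - 2*sqrt(2 + K))**2)
1/B(O) = 1/(122*(1 + 122 + (6 + 122 - 2*sqrt(2 + 122))**2)) = 1/(122*(1 + 122 + (6 + 122 - 4*sqrt(31))**2)) = 1/(122*(1 + 122 + (128 - 4*sqrt(31))**2)) = 1/(122*(123 + (128 - 4*sqrt(31))**2)) = 1/(15006 + 122*(128 - 4*sqrt(31))**2)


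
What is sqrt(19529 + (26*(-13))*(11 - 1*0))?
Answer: sqrt(15811) ≈ 125.74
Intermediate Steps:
sqrt(19529 + (26*(-13))*(11 - 1*0)) = sqrt(19529 - 338*(11 + 0)) = sqrt(19529 - 338*11) = sqrt(19529 - 3718) = sqrt(15811)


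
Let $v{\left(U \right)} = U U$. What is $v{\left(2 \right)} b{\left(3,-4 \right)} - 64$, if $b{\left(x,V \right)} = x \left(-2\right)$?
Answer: $-88$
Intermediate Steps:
$b{\left(x,V \right)} = - 2 x$
$v{\left(U \right)} = U^{2}$
$v{\left(2 \right)} b{\left(3,-4 \right)} - 64 = 2^{2} \left(\left(-2\right) 3\right) - 64 = 4 \left(-6\right) - 64 = -24 - 64 = -88$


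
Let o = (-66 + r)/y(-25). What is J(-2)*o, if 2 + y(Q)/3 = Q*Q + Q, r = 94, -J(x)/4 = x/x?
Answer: -56/897 ≈ -0.062430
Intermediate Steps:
J(x) = -4 (J(x) = -4*x/x = -4*1 = -4)
y(Q) = -6 + 3*Q + 3*Q² (y(Q) = -6 + 3*(Q*Q + Q) = -6 + 3*(Q² + Q) = -6 + 3*(Q + Q²) = -6 + (3*Q + 3*Q²) = -6 + 3*Q + 3*Q²)
o = 14/897 (o = (-66 + 94)/(-6 + 3*(-25) + 3*(-25)²) = 28/(-6 - 75 + 3*625) = 28/(-6 - 75 + 1875) = 28/1794 = 28*(1/1794) = 14/897 ≈ 0.015608)
J(-2)*o = -4*14/897 = -56/897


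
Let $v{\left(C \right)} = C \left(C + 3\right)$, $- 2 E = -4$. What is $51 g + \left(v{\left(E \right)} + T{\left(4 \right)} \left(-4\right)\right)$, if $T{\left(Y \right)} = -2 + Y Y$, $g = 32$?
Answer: $1586$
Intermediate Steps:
$E = 2$ ($E = \left(- \frac{1}{2}\right) \left(-4\right) = 2$)
$v{\left(C \right)} = C \left(3 + C\right)$
$T{\left(Y \right)} = -2 + Y^{2}$
$51 g + \left(v{\left(E \right)} + T{\left(4 \right)} \left(-4\right)\right) = 51 \cdot 32 + \left(2 \left(3 + 2\right) + \left(-2 + 4^{2}\right) \left(-4\right)\right) = 1632 + \left(2 \cdot 5 + \left(-2 + 16\right) \left(-4\right)\right) = 1632 + \left(10 + 14 \left(-4\right)\right) = 1632 + \left(10 - 56\right) = 1632 - 46 = 1586$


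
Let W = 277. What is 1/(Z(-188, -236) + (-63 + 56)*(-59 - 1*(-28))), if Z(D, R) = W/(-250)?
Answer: 250/53973 ≈ 0.0046319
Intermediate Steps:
Z(D, R) = -277/250 (Z(D, R) = 277/(-250) = 277*(-1/250) = -277/250)
1/(Z(-188, -236) + (-63 + 56)*(-59 - 1*(-28))) = 1/(-277/250 + (-63 + 56)*(-59 - 1*(-28))) = 1/(-277/250 - 7*(-59 + 28)) = 1/(-277/250 - 7*(-31)) = 1/(-277/250 + 217) = 1/(53973/250) = 250/53973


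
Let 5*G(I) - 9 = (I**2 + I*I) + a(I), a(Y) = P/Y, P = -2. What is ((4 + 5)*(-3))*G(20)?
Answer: -218403/50 ≈ -4368.1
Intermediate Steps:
a(Y) = -2/Y
G(I) = 9/5 - 2/(5*I) + 2*I**2/5 (G(I) = 9/5 + ((I**2 + I*I) - 2/I)/5 = 9/5 + ((I**2 + I**2) - 2/I)/5 = 9/5 + (2*I**2 - 2/I)/5 = 9/5 + (-2/I + 2*I**2)/5 = 9/5 + (-2/(5*I) + 2*I**2/5) = 9/5 - 2/(5*I) + 2*I**2/5)
((4 + 5)*(-3))*G(20) = ((4 + 5)*(-3))*((1/5)*(-2 + 20*(9 + 2*20**2))/20) = (9*(-3))*((1/5)*(1/20)*(-2 + 20*(9 + 2*400))) = -27*(-2 + 20*(9 + 800))/(5*20) = -27*(-2 + 20*809)/(5*20) = -27*(-2 + 16180)/(5*20) = -27*16178/(5*20) = -27*8089/50 = -218403/50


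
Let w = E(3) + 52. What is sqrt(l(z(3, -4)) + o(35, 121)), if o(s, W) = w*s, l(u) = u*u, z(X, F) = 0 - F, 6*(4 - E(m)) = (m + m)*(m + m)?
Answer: sqrt(1766) ≈ 42.024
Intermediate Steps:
E(m) = 4 - 2*m**2/3 (E(m) = 4 - (m + m)*(m + m)/6 = 4 - 2*m*2*m/6 = 4 - 2*m**2/3)
z(X, F) = -F
w = 50 (w = (4 - 2/3*3**2) + 52 = (4 - 2/3*9) + 52 = (4 - 6) + 52 = -2 + 52 = 50)
l(u) = u**2
o(s, W) = 50*s
sqrt(l(z(3, -4)) + o(35, 121)) = sqrt((-1*(-4))**2 + 50*35) = sqrt(4**2 + 1750) = sqrt(16 + 1750) = sqrt(1766)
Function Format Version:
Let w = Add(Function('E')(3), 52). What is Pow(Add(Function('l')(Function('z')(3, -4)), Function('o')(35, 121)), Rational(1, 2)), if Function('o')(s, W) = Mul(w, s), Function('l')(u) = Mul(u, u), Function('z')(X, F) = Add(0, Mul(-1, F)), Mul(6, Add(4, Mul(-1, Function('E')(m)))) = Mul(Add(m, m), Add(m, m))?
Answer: Pow(1766, Rational(1, 2)) ≈ 42.024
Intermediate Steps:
Function('E')(m) = Add(4, Mul(Rational(-2, 3), Pow(m, 2))) (Function('E')(m) = Add(4, Mul(Rational(-1, 6), Mul(Add(m, m), Add(m, m)))) = Add(4, Mul(Rational(-1, 6), Mul(Mul(2, m), Mul(2, m)))) = Add(4, Mul(Rational(-1, 6), Mul(4, Pow(m, 2)))) = Add(4, Mul(Rational(-2, 3), Pow(m, 2))))
Function('z')(X, F) = Mul(-1, F)
w = 50 (w = Add(Add(4, Mul(Rational(-2, 3), Pow(3, 2))), 52) = Add(Add(4, Mul(Rational(-2, 3), 9)), 52) = Add(Add(4, -6), 52) = Add(-2, 52) = 50)
Function('l')(u) = Pow(u, 2)
Function('o')(s, W) = Mul(50, s)
Pow(Add(Function('l')(Function('z')(3, -4)), Function('o')(35, 121)), Rational(1, 2)) = Pow(Add(Pow(Mul(-1, -4), 2), Mul(50, 35)), Rational(1, 2)) = Pow(Add(Pow(4, 2), 1750), Rational(1, 2)) = Pow(Add(16, 1750), Rational(1, 2)) = Pow(1766, Rational(1, 2))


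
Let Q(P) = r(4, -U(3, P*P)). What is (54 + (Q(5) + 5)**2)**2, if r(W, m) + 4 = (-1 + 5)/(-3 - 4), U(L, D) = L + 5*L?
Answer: 7049025/2401 ≈ 2935.9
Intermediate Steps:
U(L, D) = 6*L
r(W, m) = -32/7 (r(W, m) = -4 + (-1 + 5)/(-3 - 4) = -4 + 4/(-7) = -4 + 4*(-1/7) = -4 - 4/7 = -32/7)
Q(P) = -32/7
(54 + (Q(5) + 5)**2)**2 = (54 + (-32/7 + 5)**2)**2 = (54 + (3/7)**2)**2 = (54 + 9/49)**2 = (2655/49)**2 = 7049025/2401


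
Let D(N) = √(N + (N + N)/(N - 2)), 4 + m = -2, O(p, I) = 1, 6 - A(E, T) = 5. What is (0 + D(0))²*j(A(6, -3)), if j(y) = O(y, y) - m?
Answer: 0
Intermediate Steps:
A(E, T) = 1 (A(E, T) = 6 - 1*5 = 6 - 5 = 1)
m = -6 (m = -4 - 2 = -6)
j(y) = 7 (j(y) = 1 - 1*(-6) = 1 + 6 = 7)
D(N) = √(N + 2*N/(-2 + N)) (D(N) = √(N + (2*N)/(-2 + N)) = √(N + 2*N/(-2 + N)))
(0 + D(0))²*j(A(6, -3)) = (0 + √(0²/(-2 + 0)))²*7 = (0 + √(0/(-2)))²*7 = (0 + √(0*(-½)))²*7 = (0 + √0)²*7 = (0 + 0)²*7 = 0²*7 = 0*7 = 0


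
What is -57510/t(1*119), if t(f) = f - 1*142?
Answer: 57510/23 ≈ 2500.4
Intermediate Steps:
t(f) = -142 + f (t(f) = f - 142 = -142 + f)
-57510/t(1*119) = -57510/(-142 + 1*119) = -57510/(-142 + 119) = -57510/(-23) = -57510*(-1/23) = 57510/23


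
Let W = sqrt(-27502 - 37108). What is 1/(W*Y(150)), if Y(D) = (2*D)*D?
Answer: -I*sqrt(64610)/2907450000 ≈ -8.7425e-8*I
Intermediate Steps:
Y(D) = 2*D**2
W = I*sqrt(64610) (W = sqrt(-64610) = I*sqrt(64610) ≈ 254.19*I)
1/(W*Y(150)) = 1/(((I*sqrt(64610)))*((2*150**2))) = (-I*sqrt(64610)/64610)/((2*22500)) = -I*sqrt(64610)/64610/45000 = -I*sqrt(64610)/64610*(1/45000) = -I*sqrt(64610)/2907450000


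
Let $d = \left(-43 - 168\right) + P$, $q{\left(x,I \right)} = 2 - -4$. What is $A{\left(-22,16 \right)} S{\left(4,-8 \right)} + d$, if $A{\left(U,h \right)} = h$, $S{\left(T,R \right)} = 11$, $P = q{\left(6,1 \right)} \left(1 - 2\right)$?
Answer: $-41$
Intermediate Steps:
$q{\left(x,I \right)} = 6$ ($q{\left(x,I \right)} = 2 + 4 = 6$)
$P = -6$ ($P = 6 \left(1 - 2\right) = 6 \left(-1\right) = -6$)
$d = -217$ ($d = \left(-43 - 168\right) - 6 = -211 - 6 = -217$)
$A{\left(-22,16 \right)} S{\left(4,-8 \right)} + d = 16 \cdot 11 - 217 = 176 - 217 = -41$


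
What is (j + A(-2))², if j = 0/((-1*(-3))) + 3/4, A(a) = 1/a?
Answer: 1/16 ≈ 0.062500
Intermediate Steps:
j = ¾ (j = 0/3 + 3*(¼) = 0*(⅓) + ¾ = 0 + ¾ = ¾ ≈ 0.75000)
(j + A(-2))² = (¾ + 1/(-2))² = (¾ - ½)² = (¼)² = 1/16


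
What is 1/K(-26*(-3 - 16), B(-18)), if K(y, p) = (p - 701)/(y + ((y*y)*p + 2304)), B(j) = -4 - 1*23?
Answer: 470441/52 ≈ 9046.9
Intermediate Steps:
B(j) = -27 (B(j) = -4 - 23 = -27)
K(y, p) = (-701 + p)/(2304 + y + p*y²) (K(y, p) = (-701 + p)/(y + (y²*p + 2304)) = (-701 + p)/(y + (p*y² + 2304)) = (-701 + p)/(y + (2304 + p*y²)) = (-701 + p)/(2304 + y + p*y²))
1/K(-26*(-3 - 16), B(-18)) = 1/((-701 - 27)/(2304 - 26*(-3 - 16) - 27*676*(-3 - 16)²)) = 1/(-728/(2304 - 26*(-19) - 27*(-26*(-19))²)) = 1/(-728/(2304 + 494 - 27*494²)) = 1/(-728/(2304 + 494 - 27*244036)) = 1/(-728/(2304 + 494 - 6588972)) = 1/(-728/(-6586174)) = 1/(-1/6586174*(-728)) = 1/(52/470441) = 470441/52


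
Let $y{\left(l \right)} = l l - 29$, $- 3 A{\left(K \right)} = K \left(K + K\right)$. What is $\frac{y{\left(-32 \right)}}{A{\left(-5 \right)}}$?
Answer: $- \frac{597}{10} \approx -59.7$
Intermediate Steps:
$A{\left(K \right)} = - \frac{2 K^{2}}{3}$ ($A{\left(K \right)} = - \frac{K \left(K + K\right)}{3} = - \frac{K 2 K}{3} = - \frac{2 K^{2}}{3}$)
$y{\left(l \right)} = -29 + l^{2}$ ($y{\left(l \right)} = l^{2} - 29 = -29 + l^{2}$)
$\frac{y{\left(-32 \right)}}{A{\left(-5 \right)}} = \frac{-29 + \left(-32\right)^{2}}{\left(- \frac{2}{3}\right) \left(-5\right)^{2}} = \frac{-29 + 1024}{\left(- \frac{2}{3}\right) 25} = \frac{995}{- \frac{50}{3}} = 995 \left(- \frac{3}{50}\right) = - \frac{597}{10}$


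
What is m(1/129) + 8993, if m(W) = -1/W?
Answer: 8864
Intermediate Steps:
m(1/129) + 8993 = -1/(1/129) + 8993 = -1/1/129 + 8993 = -1*129 + 8993 = -129 + 8993 = 8864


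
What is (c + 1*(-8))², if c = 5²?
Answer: 289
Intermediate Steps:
c = 25
(c + 1*(-8))² = (25 + 1*(-8))² = (25 - 8)² = 17² = 289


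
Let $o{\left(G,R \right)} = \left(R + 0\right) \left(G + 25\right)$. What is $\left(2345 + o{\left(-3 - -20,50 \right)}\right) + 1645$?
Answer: $6090$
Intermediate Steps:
$o{\left(G,R \right)} = R \left(25 + G\right)$
$\left(2345 + o{\left(-3 - -20,50 \right)}\right) + 1645 = \left(2345 + 50 \left(25 - -17\right)\right) + 1645 = \left(2345 + 50 \left(25 + \left(-3 + 20\right)\right)\right) + 1645 = \left(2345 + 50 \left(25 + 17\right)\right) + 1645 = \left(2345 + 50 \cdot 42\right) + 1645 = \left(2345 + 2100\right) + 1645 = 4445 + 1645 = 6090$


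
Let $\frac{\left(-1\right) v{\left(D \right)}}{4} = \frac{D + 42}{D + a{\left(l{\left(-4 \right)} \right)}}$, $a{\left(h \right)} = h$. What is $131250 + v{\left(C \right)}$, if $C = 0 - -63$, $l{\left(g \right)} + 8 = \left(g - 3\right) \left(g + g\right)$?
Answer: $\frac{4856110}{37} \approx 1.3125 \cdot 10^{5}$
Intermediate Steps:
$l{\left(g \right)} = -8 + 2 g \left(-3 + g\right)$ ($l{\left(g \right)} = -8 + \left(g - 3\right) \left(g + g\right) = -8 + \left(-3 + g\right) 2 g = -8 + 2 g \left(-3 + g\right)$)
$C = 63$ ($C = 0 + 63 = 63$)
$v{\left(D \right)} = - \frac{4 \left(42 + D\right)}{48 + D}$ ($v{\left(D \right)} = - 4 \frac{D + 42}{D - \left(-16 - 32\right)} = - 4 \frac{42 + D}{D + \left(-8 + 24 + 2 \cdot 16\right)} = - 4 \frac{42 + D}{D + \left(-8 + 24 + 32\right)} = - 4 \frac{42 + D}{D + 48} = - 4 \frac{42 + D}{48 + D} = - \frac{4 \left(42 + D\right)}{48 + D}$)
$131250 + v{\left(C \right)} = 131250 + \frac{4 \left(-42 - 63\right)}{48 + 63} = 131250 + \frac{4 \left(-42 - 63\right)}{111} = 131250 + 4 \cdot \frac{1}{111} \left(-105\right) = 131250 - \frac{140}{37} = \frac{4856110}{37}$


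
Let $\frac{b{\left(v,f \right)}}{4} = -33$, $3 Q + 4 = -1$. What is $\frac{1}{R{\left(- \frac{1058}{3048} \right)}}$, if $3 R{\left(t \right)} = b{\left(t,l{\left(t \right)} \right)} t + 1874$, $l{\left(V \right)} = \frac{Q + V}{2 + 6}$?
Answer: $\frac{381}{243817} \approx 0.0015626$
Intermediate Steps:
$Q = - \frac{5}{3}$ ($Q = - \frac{4}{3} + \frac{1}{3} \left(-1\right) = - \frac{4}{3} - \frac{1}{3} = - \frac{5}{3} \approx -1.6667$)
$l{\left(V \right)} = - \frac{5}{24} + \frac{V}{8}$ ($l{\left(V \right)} = \frac{- \frac{5}{3} + V}{2 + 6} = \frac{- \frac{5}{3} + V}{8} = \left(- \frac{5}{3} + V\right) \frac{1}{8} = - \frac{5}{24} + \frac{V}{8}$)
$b{\left(v,f \right)} = -132$ ($b{\left(v,f \right)} = 4 \left(-33\right) = -132$)
$R{\left(t \right)} = \frac{1874}{3} - 44 t$ ($R{\left(t \right)} = \frac{- 132 t + 1874}{3} = \frac{1874 - 132 t}{3} = \frac{1874}{3} - 44 t$)
$\frac{1}{R{\left(- \frac{1058}{3048} \right)}} = \frac{1}{\frac{1874}{3} - 44 \left(- \frac{1058}{3048}\right)} = \frac{1}{\frac{1874}{3} - 44 \left(\left(-1058\right) \frac{1}{3048}\right)} = \frac{1}{\frac{1874}{3} - - \frac{5819}{381}} = \frac{1}{\frac{1874}{3} + \frac{5819}{381}} = \frac{1}{\frac{243817}{381}} = \frac{381}{243817}$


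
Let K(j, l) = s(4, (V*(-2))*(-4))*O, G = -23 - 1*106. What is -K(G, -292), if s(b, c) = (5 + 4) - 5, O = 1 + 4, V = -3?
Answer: -20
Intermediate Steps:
G = -129 (G = -23 - 106 = -129)
O = 5
s(b, c) = 4 (s(b, c) = 9 - 5 = 4)
K(j, l) = 20 (K(j, l) = 4*5 = 20)
-K(G, -292) = -1*20 = -20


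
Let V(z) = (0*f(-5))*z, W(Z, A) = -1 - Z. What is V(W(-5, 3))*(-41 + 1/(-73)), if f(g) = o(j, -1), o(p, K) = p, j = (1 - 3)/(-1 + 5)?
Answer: 0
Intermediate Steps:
j = -1/2 (j = -2/4 = -2*1/4 = -1/2 ≈ -0.50000)
f(g) = -1/2
V(z) = 0 (V(z) = (0*(-1/2))*z = 0*z = 0)
V(W(-5, 3))*(-41 + 1/(-73)) = 0*(-41 + 1/(-73)) = 0*(-41 - 1/73) = 0*(-2994/73) = 0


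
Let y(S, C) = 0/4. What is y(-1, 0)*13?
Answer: 0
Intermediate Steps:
y(S, C) = 0 (y(S, C) = 0*(1/4) = 0)
y(-1, 0)*13 = 0*13 = 0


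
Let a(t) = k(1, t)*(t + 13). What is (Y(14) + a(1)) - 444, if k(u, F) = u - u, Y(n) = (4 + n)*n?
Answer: -192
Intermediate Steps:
Y(n) = n*(4 + n)
k(u, F) = 0
a(t) = 0 (a(t) = 0*(t + 13) = 0*(13 + t) = 0)
(Y(14) + a(1)) - 444 = (14*(4 + 14) + 0) - 444 = (14*18 + 0) - 444 = (252 + 0) - 444 = 252 - 444 = -192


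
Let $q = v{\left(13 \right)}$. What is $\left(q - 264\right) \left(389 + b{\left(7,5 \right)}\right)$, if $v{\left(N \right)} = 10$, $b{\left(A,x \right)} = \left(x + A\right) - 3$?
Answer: $-101092$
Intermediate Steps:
$b{\left(A,x \right)} = -3 + A + x$ ($b{\left(A,x \right)} = \left(A + x\right) - 3 = -3 + A + x$)
$q = 10$
$\left(q - 264\right) \left(389 + b{\left(7,5 \right)}\right) = \left(10 - 264\right) \left(389 + \left(-3 + 7 + 5\right)\right) = - 254 \left(389 + 9\right) = \left(-254\right) 398 = -101092$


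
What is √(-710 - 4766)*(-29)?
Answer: -2146*I ≈ -2146.0*I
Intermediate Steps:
√(-710 - 4766)*(-29) = √(-5476)*(-29) = (74*I)*(-29) = -2146*I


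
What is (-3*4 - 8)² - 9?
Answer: 391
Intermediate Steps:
(-3*4 - 8)² - 9 = (-12 - 8)² - 9 = (-20)² - 9 = 400 - 9 = 391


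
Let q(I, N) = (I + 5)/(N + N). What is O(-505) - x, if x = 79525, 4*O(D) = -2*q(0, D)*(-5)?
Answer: -32128105/404 ≈ -79525.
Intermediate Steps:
q(I, N) = (5 + I)/(2*N) (q(I, N) = (5 + I)/((2*N)) = (5 + I)*(1/(2*N)) = (5 + I)/(2*N))
O(D) = 25/(4*D) (O(D) = (-(5 + 0)/D*(-5))/4 = (-5/D*(-5))/4 = (25/D)/4 = 25/(4*D))
O(-505) - x = (25/4)/(-505) - 1*79525 = (25/4)*(-1/505) - 79525 = -5/404 - 79525 = -32128105/404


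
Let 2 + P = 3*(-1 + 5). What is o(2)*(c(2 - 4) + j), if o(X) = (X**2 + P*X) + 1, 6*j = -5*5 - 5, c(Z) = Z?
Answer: -175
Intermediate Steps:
P = 10 (P = -2 + 3*(-1 + 5) = -2 + 3*4 = -2 + 12 = 10)
j = -5 (j = (-5*5 - 5)/6 = (-25 - 5)/6 = (1/6)*(-30) = -5)
o(X) = 1 + X**2 + 10*X (o(X) = (X**2 + 10*X) + 1 = 1 + X**2 + 10*X)
o(2)*(c(2 - 4) + j) = (1 + 2**2 + 10*2)*((2 - 4) - 5) = (1 + 4 + 20)*(-2 - 5) = 25*(-7) = -175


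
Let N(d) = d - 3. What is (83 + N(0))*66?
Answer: 5280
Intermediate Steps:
N(d) = -3 + d
(83 + N(0))*66 = (83 + (-3 + 0))*66 = (83 - 3)*66 = 80*66 = 5280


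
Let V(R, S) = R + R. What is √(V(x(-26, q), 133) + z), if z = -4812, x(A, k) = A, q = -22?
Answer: 16*I*√19 ≈ 69.742*I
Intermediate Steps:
V(R, S) = 2*R
√(V(x(-26, q), 133) + z) = √(2*(-26) - 4812) = √(-52 - 4812) = √(-4864) = 16*I*√19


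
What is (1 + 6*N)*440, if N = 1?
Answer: 3080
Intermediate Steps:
(1 + 6*N)*440 = (1 + 6*1)*440 = (1 + 6)*440 = 7*440 = 3080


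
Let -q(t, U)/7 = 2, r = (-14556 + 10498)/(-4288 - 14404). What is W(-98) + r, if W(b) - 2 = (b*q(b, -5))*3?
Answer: 38488857/9346 ≈ 4118.2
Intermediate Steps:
r = 2029/9346 (r = -4058/(-18692) = -4058*(-1/18692) = 2029/9346 ≈ 0.21710)
q(t, U) = -14 (q(t, U) = -7*2 = -14)
W(b) = 2 - 42*b (W(b) = 2 + (b*(-14))*3 = 2 - 14*b*3 = 2 - 42*b)
W(-98) + r = (2 - 42*(-98)) + 2029/9346 = (2 + 4116) + 2029/9346 = 4118 + 2029/9346 = 38488857/9346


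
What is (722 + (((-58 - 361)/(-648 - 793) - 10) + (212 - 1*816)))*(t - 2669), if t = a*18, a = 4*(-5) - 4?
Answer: -483901747/1441 ≈ -3.3581e+5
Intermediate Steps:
a = -24 (a = -20 - 4 = -24)
t = -432 (t = -24*18 = -432)
(722 + (((-58 - 361)/(-648 - 793) - 10) + (212 - 1*816)))*(t - 2669) = (722 + (((-58 - 361)/(-648 - 793) - 10) + (212 - 1*816)))*(-432 - 2669) = (722 + ((-419/(-1441) - 10) + (212 - 816)))*(-3101) = (722 + ((-419*(-1/1441) - 10) - 604))*(-3101) = (722 + ((419/1441 - 10) - 604))*(-3101) = (722 + (-13991/1441 - 604))*(-3101) = (722 - 884355/1441)*(-3101) = (156047/1441)*(-3101) = -483901747/1441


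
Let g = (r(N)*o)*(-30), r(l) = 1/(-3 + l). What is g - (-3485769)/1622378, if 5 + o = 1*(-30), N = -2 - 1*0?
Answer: -337213611/1622378 ≈ -207.85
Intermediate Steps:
N = -2 (N = -2 + 0 = -2)
o = -35 (o = -5 + 1*(-30) = -5 - 30 = -35)
g = -210 (g = (-35/(-3 - 2))*(-30) = (-35/(-5))*(-30) = -⅕*(-35)*(-30) = 7*(-30) = -210)
g - (-3485769)/1622378 = -210 - (-3485769)/1622378 = -210 - 1*(-3485769/1622378) = -210 + 3485769/1622378 = -337213611/1622378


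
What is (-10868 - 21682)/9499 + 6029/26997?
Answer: -117354697/36634929 ≈ -3.2034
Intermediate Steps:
(-10868 - 21682)/9499 + 6029/26997 = -32550*1/9499 + 6029*(1/26997) = -4650/1357 + 6029/26997 = -117354697/36634929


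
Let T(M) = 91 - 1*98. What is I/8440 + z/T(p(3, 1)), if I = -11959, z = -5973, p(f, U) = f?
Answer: 50328407/59080 ≈ 851.87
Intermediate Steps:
T(M) = -7 (T(M) = 91 - 98 = -7)
I/8440 + z/T(p(3, 1)) = -11959/8440 - 5973/(-7) = -11959*1/8440 - 5973*(-⅐) = -11959/8440 + 5973/7 = 50328407/59080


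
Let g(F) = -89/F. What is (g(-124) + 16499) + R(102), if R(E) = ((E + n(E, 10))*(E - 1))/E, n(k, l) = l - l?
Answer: 2058489/124 ≈ 16601.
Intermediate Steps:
n(k, l) = 0
R(E) = -1 + E (R(E) = ((E + 0)*(E - 1))/E = (E*(-1 + E))/E = -1 + E)
(g(-124) + 16499) + R(102) = (-89/(-124) + 16499) + (-1 + 102) = (-89*(-1/124) + 16499) + 101 = (89/124 + 16499) + 101 = 2045965/124 + 101 = 2058489/124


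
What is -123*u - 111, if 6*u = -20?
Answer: 299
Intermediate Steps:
u = -10/3 (u = (⅙)*(-20) = -10/3 ≈ -3.3333)
-123*u - 111 = -123*(-10/3) - 111 = 410 - 111 = 299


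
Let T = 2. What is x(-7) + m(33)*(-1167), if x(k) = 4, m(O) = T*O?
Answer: -77018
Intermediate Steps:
m(O) = 2*O
x(-7) + m(33)*(-1167) = 4 + (2*33)*(-1167) = 4 + 66*(-1167) = 4 - 77022 = -77018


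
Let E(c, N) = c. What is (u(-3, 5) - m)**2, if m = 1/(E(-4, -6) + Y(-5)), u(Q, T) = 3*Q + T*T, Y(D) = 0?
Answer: 4225/16 ≈ 264.06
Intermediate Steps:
u(Q, T) = T**2 + 3*Q (u(Q, T) = 3*Q + T**2 = T**2 + 3*Q)
m = -1/4 (m = 1/(-4 + 0) = 1/(-4) = -1/4 ≈ -0.25000)
(u(-3, 5) - m)**2 = ((5**2 + 3*(-3)) - 1*(-1/4))**2 = ((25 - 9) + 1/4)**2 = (16 + 1/4)**2 = (65/4)**2 = 4225/16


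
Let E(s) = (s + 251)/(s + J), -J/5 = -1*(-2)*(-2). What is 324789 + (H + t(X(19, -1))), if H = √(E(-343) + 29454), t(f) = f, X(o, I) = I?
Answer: 324788 + √3072936082/323 ≈ 3.2496e+5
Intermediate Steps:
J = 20 (J = -5*(-1*(-2))*(-2) = -10*(-2) = -5*(-4) = 20)
E(s) = (251 + s)/(20 + s) (E(s) = (s + 251)/(s + 20) = (251 + s)/(20 + s))
H = √3072936082/323 (H = √((251 - 343)/(20 - 343) + 29454) = √(-92/(-323) + 29454) = √(-1/323*(-92) + 29454) = √(92/323 + 29454) = √(9513734/323) = √3072936082/323 ≈ 171.62)
324789 + (H + t(X(19, -1))) = 324789 + (√3072936082/323 - 1) = 324789 + (-1 + √3072936082/323) = 324788 + √3072936082/323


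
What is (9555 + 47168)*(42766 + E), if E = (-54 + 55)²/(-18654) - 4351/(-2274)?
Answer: 2858493343192438/1178311 ≈ 2.4259e+9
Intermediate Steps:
E = 2254480/1178311 (E = 1²*(-1/18654) - 4351*(-1/2274) = 1*(-1/18654) + 4351/2274 = -1/18654 + 4351/2274 = 2254480/1178311 ≈ 1.9133)
(9555 + 47168)*(42766 + E) = (9555 + 47168)*(42766 + 2254480/1178311) = 56723*(50393902706/1178311) = 2858493343192438/1178311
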